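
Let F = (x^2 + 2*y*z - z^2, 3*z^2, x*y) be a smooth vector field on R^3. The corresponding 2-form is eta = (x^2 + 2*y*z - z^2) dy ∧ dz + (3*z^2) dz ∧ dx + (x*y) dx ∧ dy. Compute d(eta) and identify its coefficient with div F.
d(eta) = (2*x) dx ∧ dy ∧ dz; div F = 2*x

For a 2-form in R^3 of the form above, applying d gives a 3-form with coefficient ∂P/∂x + ∂Q/∂y + ∂R/∂z:
  ∂P/∂x = 2*x
  ∂Q/∂y = 0
  ∂R/∂z = 0
Sum = 2*x, which is exactly div F.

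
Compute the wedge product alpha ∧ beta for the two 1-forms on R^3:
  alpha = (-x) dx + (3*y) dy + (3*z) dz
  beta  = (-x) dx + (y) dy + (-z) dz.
alpha ∧ beta = (2*x*y) dx ∧ dy + (4*x*z) dx ∧ dz + (-6*y*z) dy ∧ dz

Distribute the wedge, using dx_i ∧ dx_j = -dx_j ∧ dx_i and dx_i ∧ dx_i = 0. For each pair (i, j) with i < j, the coefficient of dx_i ∧ dx_j in alpha ∧ beta is (alpha_i * beta_j - alpha_j * beta_i). Collecting: alpha ∧ beta = (2*x*y) dx ∧ dy + (4*x*z) dx ∧ dz + (-6*y*z) dy ∧ dz.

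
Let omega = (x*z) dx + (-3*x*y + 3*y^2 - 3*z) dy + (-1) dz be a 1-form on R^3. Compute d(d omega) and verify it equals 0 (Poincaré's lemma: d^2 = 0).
d(d omega) = 0

Step 1: d omega = sum_{i<j} (∂f_j/∂x_i - ∂f_i/∂x_j) dx_i ∧ dx_j:
  coeff of dx ∧ dy: -3*y
  coeff of dx ∧ dz: -x
  coeff of dy ∧ dz: 3
Step 2: Apply d again to each 2-form coefficient. The only possible 3-form in R^3 is dx ∧ dy ∧ dz, with coefficient
  ∂(coeff of dy∧dz)/∂x - ∂(coeff of dx∧dz)/∂y + ∂(coeff of dx∧dy)/∂z
  = ∂/∂x (3) - ∂/∂y (-x) + ∂/∂z (-3*y).
Each of these terms simplifies to sums of mixed partials that cancel in pairs. The result is 0 (by equality of mixed partials for smooth functions — Schwarz / Clairaut).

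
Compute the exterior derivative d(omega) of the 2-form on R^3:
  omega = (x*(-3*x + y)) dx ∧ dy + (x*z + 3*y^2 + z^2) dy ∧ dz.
d(omega) = (z) dx ∧ dy ∧ dz

For a 2-form omega = sum_{i<j} g_{ij} dx_i ∧ dx_j, the exterior derivative is
  d(omega) = sum_{i<j} d(g_{ij}) ∧ dx_i ∧ dx_j = sum_{i<j, k} (∂g_{ij}/∂x_k) dx_k ∧ dx_i ∧ dx_j.
Expand each term, using dx_k ∧ dx_i ∧ dx_j = sgn(permutation) dx_{(a)} ∧ dx_{(b)} ∧ dx_{(c)} with (a < b < c) sorted:
  d(x*z + 3*y^2 + z^2) includes (∂/∂x)(x*z + 3*y^2 + z^2) dx = (z) dx, which multiplied by dy ∧ dz gives (z) dx ∧ dy ∧ dz
Collecting like 3-forms: d(omega) = (z) dx ∧ dy ∧ dz.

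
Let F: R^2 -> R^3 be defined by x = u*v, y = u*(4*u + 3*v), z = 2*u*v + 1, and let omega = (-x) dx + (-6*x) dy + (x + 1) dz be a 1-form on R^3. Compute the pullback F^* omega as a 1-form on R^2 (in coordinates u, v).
F^* omega = (v*(-48*u^2 - 17*u*v + 2)) du + (u*(-17*u*v + 2)) dv

Using F^*(f dg) = (f ∘ F) d(g ∘ F), substitute each coordinate x_i by F_i(u, v) in f_i, and replace dx_i by d F_i = (∂F_i/∂u) du + (∂F_i/∂v) dv.
  For the x component: f_1(F) = -u*v; d F_1 = (v) du + (u) dv
  For the y component: f_2(F) = -6*u*v; d F_2 = (8*u + 3*v) du + (3*u) dv
  For the z component: f_3(F) = u*v + 1; d F_3 = (2*v) du + (2*u) dv
Combining and collecting du, dv coefficients:
  coeff of du: v*(-48*u^2 - 17*u*v + 2)
  coeff of dv: u*(-17*u*v + 2)
F^* omega = (v*(-48*u^2 - 17*u*v + 2)) du + (u*(-17*u*v + 2)) dv.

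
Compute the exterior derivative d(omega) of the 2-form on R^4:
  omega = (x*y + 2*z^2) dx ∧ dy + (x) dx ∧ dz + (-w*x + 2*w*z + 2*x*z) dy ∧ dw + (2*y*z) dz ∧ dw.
d(omega) = (4*z) dx ∧ dy ∧ dz + (-w + 2*z) dx ∧ dy ∧ dw + (-2*w - 2*x + 2*z) dy ∧ dz ∧ dw

For a 2-form omega = sum_{i<j} g_{ij} dx_i ∧ dx_j, the exterior derivative is
  d(omega) = sum_{i<j} d(g_{ij}) ∧ dx_i ∧ dx_j = sum_{i<j, k} (∂g_{ij}/∂x_k) dx_k ∧ dx_i ∧ dx_j.
Expand each term, using dx_k ∧ dx_i ∧ dx_j = sgn(permutation) dx_{(a)} ∧ dx_{(b)} ∧ dx_{(c)} with (a < b < c) sorted:
  d(x*y + 2*z^2) includes (∂/∂z)(x*y + 2*z^2) dz = (4*z) dz, which multiplied by dx ∧ dy gives (4*z) dx ∧ dy ∧ dz
  d(-w*x + 2*w*z + 2*x*z) includes (∂/∂x)(-w*x + 2*w*z + 2*x*z) dx = (-w + 2*z) dx, which multiplied by dy ∧ dw gives (-w + 2*z) dx ∧ dy ∧ dw
  d(-w*x + 2*w*z + 2*x*z) includes (∂/∂z)(-w*x + 2*w*z + 2*x*z) dz = (2*w + 2*x) dz, which multiplied by dy ∧ dw gives (-2*w - 2*x) dy ∧ dz ∧ dw
  d(2*y*z) includes (∂/∂y)(2*y*z) dy = (2*z) dy, which multiplied by dz ∧ dw gives (2*z) dy ∧ dz ∧ dw
Collecting like 3-forms: d(omega) = (4*z) dx ∧ dy ∧ dz + (-w + 2*z) dx ∧ dy ∧ dw + (-2*w - 2*x + 2*z) dy ∧ dz ∧ dw.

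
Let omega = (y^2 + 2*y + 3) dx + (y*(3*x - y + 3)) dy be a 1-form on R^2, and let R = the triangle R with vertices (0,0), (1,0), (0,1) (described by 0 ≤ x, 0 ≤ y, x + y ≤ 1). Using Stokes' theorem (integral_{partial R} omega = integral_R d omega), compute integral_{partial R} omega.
integral_(partial R) omega = -5/6

Stokes: integral_partial_R omega = integral_R d omega with d omega = (∂Q/∂x - ∂P/∂y) dx ∧ dy.
  ∂Q/∂x = 3*y
  ∂P/∂y = 2*y + 2
  integrand = ∂Q/∂x - ∂P/∂y = y - 2.
Integrating over R: integral_0^1 integral_0^{1-x} (y - 2) dy dx = -5/6.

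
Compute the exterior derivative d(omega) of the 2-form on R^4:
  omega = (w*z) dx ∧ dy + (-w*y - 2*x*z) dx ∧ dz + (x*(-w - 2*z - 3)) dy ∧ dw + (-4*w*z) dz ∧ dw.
d(omega) = (2*w) dx ∧ dy ∧ dz + (-w - z - 3) dx ∧ dy ∧ dw + (-y) dx ∧ dz ∧ dw + (2*x) dy ∧ dz ∧ dw

For a 2-form omega = sum_{i<j} g_{ij} dx_i ∧ dx_j, the exterior derivative is
  d(omega) = sum_{i<j} d(g_{ij}) ∧ dx_i ∧ dx_j = sum_{i<j, k} (∂g_{ij}/∂x_k) dx_k ∧ dx_i ∧ dx_j.
Expand each term, using dx_k ∧ dx_i ∧ dx_j = sgn(permutation) dx_{(a)} ∧ dx_{(b)} ∧ dx_{(c)} with (a < b < c) sorted:
  d(w*z) includes (∂/∂z)(w*z) dz = (w) dz, which multiplied by dx ∧ dy gives (w) dx ∧ dy ∧ dz
  d(w*z) includes (∂/∂w)(w*z) dw = (z) dw, which multiplied by dx ∧ dy gives (z) dx ∧ dy ∧ dw
  d(-w*y - 2*x*z) includes (∂/∂y)(-w*y - 2*x*z) dy = (-w) dy, which multiplied by dx ∧ dz gives (w) dx ∧ dy ∧ dz
  d(-w*y - 2*x*z) includes (∂/∂w)(-w*y - 2*x*z) dw = (-y) dw, which multiplied by dx ∧ dz gives (-y) dx ∧ dz ∧ dw
  d(x*(-w - 2*z - 3)) includes (∂/∂x)(x*(-w - 2*z - 3)) dx = (-w - 2*z - 3) dx, which multiplied by dy ∧ dw gives (-w - 2*z - 3) dx ∧ dy ∧ dw
  d(x*(-w - 2*z - 3)) includes (∂/∂z)(x*(-w - 2*z - 3)) dz = (-2*x) dz, which multiplied by dy ∧ dw gives (2*x) dy ∧ dz ∧ dw
Collecting like 3-forms: d(omega) = (2*w) dx ∧ dy ∧ dz + (-w - z - 3) dx ∧ dy ∧ dw + (-y) dx ∧ dz ∧ dw + (2*x) dy ∧ dz ∧ dw.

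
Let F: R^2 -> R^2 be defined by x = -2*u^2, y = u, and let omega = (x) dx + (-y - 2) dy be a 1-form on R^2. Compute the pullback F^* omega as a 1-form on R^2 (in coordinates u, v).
F^* omega = (8*u^3 - u - 2) du

Using F^*(f dg) = (f ∘ F) d(g ∘ F), substitute each coordinate x_i by F_i(u, v) in f_i, and replace dx_i by d F_i = (∂F_i/∂u) du + (∂F_i/∂v) dv.
  For the x component: f_1(F) = -2*u^2; d F_1 = (-4*u) du + (0) dv
  For the y component: f_2(F) = -u - 2; d F_2 = (1) du + (0) dv
Combining and collecting du, dv coefficients:
  coeff of du: 8*u^3 - u - 2
  coeff of dv: 0
F^* omega = (8*u^3 - u - 2) du.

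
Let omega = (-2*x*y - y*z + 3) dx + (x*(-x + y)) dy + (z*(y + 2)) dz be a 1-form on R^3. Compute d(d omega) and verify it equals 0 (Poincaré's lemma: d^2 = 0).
d(d omega) = 0

Step 1: d omega = sum_{i<j} (∂f_j/∂x_i - ∂f_i/∂x_j) dx_i ∧ dx_j:
  coeff of dx ∧ dy: y + z
  coeff of dx ∧ dz: y
  coeff of dy ∧ dz: z
Step 2: Apply d again to each 2-form coefficient. The only possible 3-form in R^3 is dx ∧ dy ∧ dz, with coefficient
  ∂(coeff of dy∧dz)/∂x - ∂(coeff of dx∧dz)/∂y + ∂(coeff of dx∧dy)/∂z
  = ∂/∂x (z) - ∂/∂y (y) + ∂/∂z (y + z).
Each of these terms simplifies to sums of mixed partials that cancel in pairs. The result is 0 (by equality of mixed partials for smooth functions — Schwarz / Clairaut).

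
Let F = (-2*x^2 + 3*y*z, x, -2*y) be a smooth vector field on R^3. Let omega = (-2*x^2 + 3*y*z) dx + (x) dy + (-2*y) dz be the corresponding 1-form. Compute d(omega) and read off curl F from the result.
d(omega) = (-2) dy ∧ dz + (3*y) dz ∧ dx + (1 - 3*z) dx ∧ dy; curl F = (-2, 3*y, 1 - 3*z)

d omega = sum_{i<j} (∂f_j/∂x_i - ∂f_i/∂x_j) dx_i ∧ dx_j. Under the identification (dy ∧ dz, dz ∧ dx, dx ∧ dy) ↔ (e_x, e_y, e_z), the coefficients are exactly the components of curl F. Compute:
  ∂R/∂y - ∂Q/∂z = (-2) - (0) = -2
  ∂P/∂z - ∂R/∂x = (3*y) - (0) = 3*y
  ∂Q/∂x - ∂P/∂y = (1) - (3*z) = 1 - 3*z.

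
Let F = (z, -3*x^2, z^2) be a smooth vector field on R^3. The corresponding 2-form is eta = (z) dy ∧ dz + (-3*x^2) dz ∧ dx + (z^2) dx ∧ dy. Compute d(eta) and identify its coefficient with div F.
d(eta) = (2*z) dx ∧ dy ∧ dz; div F = 2*z

For a 2-form in R^3 of the form above, applying d gives a 3-form with coefficient ∂P/∂x + ∂Q/∂y + ∂R/∂z:
  ∂P/∂x = 0
  ∂Q/∂y = 0
  ∂R/∂z = 2*z
Sum = 2*z, which is exactly div F.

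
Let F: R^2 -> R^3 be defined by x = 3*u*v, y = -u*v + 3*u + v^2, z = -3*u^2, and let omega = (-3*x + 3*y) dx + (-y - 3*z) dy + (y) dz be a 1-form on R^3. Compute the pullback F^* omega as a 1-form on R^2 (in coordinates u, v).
F^* omega = (-3*u^2*v + 9*u^2 - 43*u*v^2 + 33*u*v - 9*u + 10*v^3 - 3*v^2) du + (-9*u^3 - 19*u^2*v + 30*u^2 + 12*u*v^2 - 6*u*v - 2*v^3) dv

Using F^*(f dg) = (f ∘ F) d(g ∘ F), substitute each coordinate x_i by F_i(u, v) in f_i, and replace dx_i by d F_i = (∂F_i/∂u) du + (∂F_i/∂v) dv.
  For the x component: f_1(F) = -12*u*v + 9*u + 3*v^2; d F_1 = (3*v) du + (3*u) dv
  For the y component: f_2(F) = 9*u^2 + u*v - 3*u - v^2; d F_2 = (3 - v) du + (-u + 2*v) dv
  For the z component: f_3(F) = -u*v + 3*u + v^2; d F_3 = (-6*u) du + (0) dv
Combining and collecting du, dv coefficients:
  coeff of du: -3*u^2*v + 9*u^2 - 43*u*v^2 + 33*u*v - 9*u + 10*v^3 - 3*v^2
  coeff of dv: -9*u^3 - 19*u^2*v + 30*u^2 + 12*u*v^2 - 6*u*v - 2*v^3
F^* omega = (-3*u^2*v + 9*u^2 - 43*u*v^2 + 33*u*v - 9*u + 10*v^3 - 3*v^2) du + (-9*u^3 - 19*u^2*v + 30*u^2 + 12*u*v^2 - 6*u*v - 2*v^3) dv.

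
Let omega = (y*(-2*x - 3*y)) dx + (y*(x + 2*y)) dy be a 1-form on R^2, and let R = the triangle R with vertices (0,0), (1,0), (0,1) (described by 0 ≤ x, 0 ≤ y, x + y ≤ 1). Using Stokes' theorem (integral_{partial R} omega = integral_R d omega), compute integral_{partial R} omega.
integral_(partial R) omega = 3/2

Stokes: integral_partial_R omega = integral_R d omega with d omega = (∂Q/∂x - ∂P/∂y) dx ∧ dy.
  ∂Q/∂x = y
  ∂P/∂y = -2*x - 6*y
  integrand = ∂Q/∂x - ∂P/∂y = 2*x + 7*y.
Integrating over R: integral_0^1 integral_0^{1-x} (2*x + 7*y) dy dx = 3/2.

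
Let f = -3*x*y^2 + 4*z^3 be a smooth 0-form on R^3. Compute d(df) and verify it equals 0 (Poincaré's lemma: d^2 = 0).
d(df) = 0

Step 1: df = sum_i (∂f/∂x_i) dx_i = (-3*y^2) dx + (-6*x*y) dy + (12*z^2) dz.
Step 2: Apply d again. Using the 1-form formula, the coefficient of dx ∧ dy in d(df) is ∂^2 f/∂x ∂y - ∂^2 f/∂y ∂x = (-6*y) - (-6*y) = 0 (equality of mixed partials for smooth f).
Similarly for dx ∧ dz and dy ∧ dz — all coefficients vanish. So d(df) = 0.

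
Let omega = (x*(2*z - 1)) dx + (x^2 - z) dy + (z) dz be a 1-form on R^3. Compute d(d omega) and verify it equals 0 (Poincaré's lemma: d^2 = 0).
d(d omega) = 0

Step 1: d omega = sum_{i<j} (∂f_j/∂x_i - ∂f_i/∂x_j) dx_i ∧ dx_j:
  coeff of dx ∧ dy: 2*x
  coeff of dx ∧ dz: -2*x
  coeff of dy ∧ dz: 1
Step 2: Apply d again to each 2-form coefficient. The only possible 3-form in R^3 is dx ∧ dy ∧ dz, with coefficient
  ∂(coeff of dy∧dz)/∂x - ∂(coeff of dx∧dz)/∂y + ∂(coeff of dx∧dy)/∂z
  = ∂/∂x (1) - ∂/∂y (-2*x) + ∂/∂z (2*x).
Each of these terms simplifies to sums of mixed partials that cancel in pairs. The result is 0 (by equality of mixed partials for smooth functions — Schwarz / Clairaut).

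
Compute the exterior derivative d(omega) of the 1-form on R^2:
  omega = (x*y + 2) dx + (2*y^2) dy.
d(omega) = (-x) dx ∧ dy

For a 1-form omega = sum_i f_i dx_i, the exterior derivative is
  d(omega) = sum_{i < j} (∂f_j/∂x_i - ∂f_i/∂x_j) dx_i ∧ dx_j.
  coefficient of dx ∧ dy: ∂f_2/∂x - ∂f_1/∂y = ∂(2*y^2)/∂x - ∂(x*y + 2)/∂y = -x
Assembling: d(omega) = (-x) dx ∧ dy.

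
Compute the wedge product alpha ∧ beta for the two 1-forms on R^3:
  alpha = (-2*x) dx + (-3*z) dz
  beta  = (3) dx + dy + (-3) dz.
alpha ∧ beta = (-2*x) dx ∧ dy + (6*x + 9*z) dx ∧ dz + (3*z) dy ∧ dz

Distribute the wedge, using dx_i ∧ dx_j = -dx_j ∧ dx_i and dx_i ∧ dx_i = 0. For each pair (i, j) with i < j, the coefficient of dx_i ∧ dx_j in alpha ∧ beta is (alpha_i * beta_j - alpha_j * beta_i). Collecting: alpha ∧ beta = (-2*x) dx ∧ dy + (6*x + 9*z) dx ∧ dz + (3*z) dy ∧ dz.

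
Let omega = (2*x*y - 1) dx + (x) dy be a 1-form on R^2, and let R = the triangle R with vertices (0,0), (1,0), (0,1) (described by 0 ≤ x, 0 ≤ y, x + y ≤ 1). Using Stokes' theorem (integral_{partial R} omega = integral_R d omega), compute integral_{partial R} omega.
integral_(partial R) omega = 1/6

Stokes: integral_partial_R omega = integral_R d omega with d omega = (∂Q/∂x - ∂P/∂y) dx ∧ dy.
  ∂Q/∂x = 1
  ∂P/∂y = 2*x
  integrand = ∂Q/∂x - ∂P/∂y = 1 - 2*x.
Integrating over R: integral_0^1 integral_0^{1-x} (1 - 2*x) dy dx = 1/6.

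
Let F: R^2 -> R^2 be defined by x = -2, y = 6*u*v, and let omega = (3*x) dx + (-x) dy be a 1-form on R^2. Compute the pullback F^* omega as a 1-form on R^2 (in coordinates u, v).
F^* omega = (12*v) du + (12*u) dv

Using F^*(f dg) = (f ∘ F) d(g ∘ F), substitute each coordinate x_i by F_i(u, v) in f_i, and replace dx_i by d F_i = (∂F_i/∂u) du + (∂F_i/∂v) dv.
  For the x component: f_1(F) = -6; d F_1 = (0) du + (0) dv
  For the y component: f_2(F) = 2; d F_2 = (6*v) du + (6*u) dv
Combining and collecting du, dv coefficients:
  coeff of du: 12*v
  coeff of dv: 12*u
F^* omega = (12*v) du + (12*u) dv.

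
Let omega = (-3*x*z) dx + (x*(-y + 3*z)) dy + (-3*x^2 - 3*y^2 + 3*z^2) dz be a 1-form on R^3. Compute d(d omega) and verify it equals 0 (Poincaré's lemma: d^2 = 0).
d(d omega) = 0

Step 1: d omega = sum_{i<j} (∂f_j/∂x_i - ∂f_i/∂x_j) dx_i ∧ dx_j:
  coeff of dx ∧ dy: -y + 3*z
  coeff of dx ∧ dz: -3*x
  coeff of dy ∧ dz: -3*x - 6*y
Step 2: Apply d again to each 2-form coefficient. The only possible 3-form in R^3 is dx ∧ dy ∧ dz, with coefficient
  ∂(coeff of dy∧dz)/∂x - ∂(coeff of dx∧dz)/∂y + ∂(coeff of dx∧dy)/∂z
  = ∂/∂x (-3*x - 6*y) - ∂/∂y (-3*x) + ∂/∂z (-y + 3*z).
Each of these terms simplifies to sums of mixed partials that cancel in pairs. The result is 0 (by equality of mixed partials for smooth functions — Schwarz / Clairaut).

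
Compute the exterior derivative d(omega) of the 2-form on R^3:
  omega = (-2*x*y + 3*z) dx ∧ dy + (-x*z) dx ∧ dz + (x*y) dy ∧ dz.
d(omega) = (y + 3) dx ∧ dy ∧ dz

For a 2-form omega = sum_{i<j} g_{ij} dx_i ∧ dx_j, the exterior derivative is
  d(omega) = sum_{i<j} d(g_{ij}) ∧ dx_i ∧ dx_j = sum_{i<j, k} (∂g_{ij}/∂x_k) dx_k ∧ dx_i ∧ dx_j.
Expand each term, using dx_k ∧ dx_i ∧ dx_j = sgn(permutation) dx_{(a)} ∧ dx_{(b)} ∧ dx_{(c)} with (a < b < c) sorted:
  d(-2*x*y + 3*z) includes (∂/∂z)(-2*x*y + 3*z) dz = (3) dz, which multiplied by dx ∧ dy gives (3) dx ∧ dy ∧ dz
  d(x*y) includes (∂/∂x)(x*y) dx = (y) dx, which multiplied by dy ∧ dz gives (y) dx ∧ dy ∧ dz
Collecting like 3-forms: d(omega) = (y + 3) dx ∧ dy ∧ dz.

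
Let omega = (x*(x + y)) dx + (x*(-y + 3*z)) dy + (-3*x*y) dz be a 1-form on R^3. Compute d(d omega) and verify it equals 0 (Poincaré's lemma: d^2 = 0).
d(d omega) = 0

Step 1: d omega = sum_{i<j} (∂f_j/∂x_i - ∂f_i/∂x_j) dx_i ∧ dx_j:
  coeff of dx ∧ dy: -x - y + 3*z
  coeff of dx ∧ dz: -3*y
  coeff of dy ∧ dz: -6*x
Step 2: Apply d again to each 2-form coefficient. The only possible 3-form in R^3 is dx ∧ dy ∧ dz, with coefficient
  ∂(coeff of dy∧dz)/∂x - ∂(coeff of dx∧dz)/∂y + ∂(coeff of dx∧dy)/∂z
  = ∂/∂x (-6*x) - ∂/∂y (-3*y) + ∂/∂z (-x - y + 3*z).
Each of these terms simplifies to sums of mixed partials that cancel in pairs. The result is 0 (by equality of mixed partials for smooth functions — Schwarz / Clairaut).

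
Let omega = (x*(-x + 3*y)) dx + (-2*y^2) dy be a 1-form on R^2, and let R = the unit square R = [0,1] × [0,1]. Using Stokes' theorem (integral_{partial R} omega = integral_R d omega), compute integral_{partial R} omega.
integral_(partial R) omega = -3/2

Stokes: integral_partial_R omega = integral_R d omega with d omega = (∂Q/∂x - ∂P/∂y) dx ∧ dy.
  ∂Q/∂x = 0
  ∂P/∂y = 3*x
  integrand = ∂Q/∂x - ∂P/∂y = -3*x.
Integrating over R: integral_0^1 integral_0^1 (-3*x) dx dy = -3/2.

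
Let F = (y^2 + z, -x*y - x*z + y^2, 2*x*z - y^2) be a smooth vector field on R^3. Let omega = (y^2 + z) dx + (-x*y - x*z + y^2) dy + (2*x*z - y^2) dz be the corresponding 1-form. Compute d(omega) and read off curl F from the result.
d(omega) = (x - 2*y) dy ∧ dz + (1 - 2*z) dz ∧ dx + (-3*y - z) dx ∧ dy; curl F = (x - 2*y, 1 - 2*z, -3*y - z)

d omega = sum_{i<j} (∂f_j/∂x_i - ∂f_i/∂x_j) dx_i ∧ dx_j. Under the identification (dy ∧ dz, dz ∧ dx, dx ∧ dy) ↔ (e_x, e_y, e_z), the coefficients are exactly the components of curl F. Compute:
  ∂R/∂y - ∂Q/∂z = (-2*y) - (-x) = x - 2*y
  ∂P/∂z - ∂R/∂x = (1) - (2*z) = 1 - 2*z
  ∂Q/∂x - ∂P/∂y = (-y - z) - (2*y) = -3*y - z.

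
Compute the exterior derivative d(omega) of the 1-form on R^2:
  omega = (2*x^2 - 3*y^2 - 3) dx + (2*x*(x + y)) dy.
d(omega) = (4*x + 8*y) dx ∧ dy

For a 1-form omega = sum_i f_i dx_i, the exterior derivative is
  d(omega) = sum_{i < j} (∂f_j/∂x_i - ∂f_i/∂x_j) dx_i ∧ dx_j.
  coefficient of dx ∧ dy: ∂f_2/∂x - ∂f_1/∂y = ∂(2*x*(x + y))/∂x - ∂(2*x^2 - 3*y^2 - 3)/∂y = 4*x + 8*y
Assembling: d(omega) = (4*x + 8*y) dx ∧ dy.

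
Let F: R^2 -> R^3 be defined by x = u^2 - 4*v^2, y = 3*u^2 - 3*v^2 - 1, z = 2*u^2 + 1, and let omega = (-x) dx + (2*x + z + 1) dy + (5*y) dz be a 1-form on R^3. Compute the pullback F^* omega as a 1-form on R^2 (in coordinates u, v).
F^* omega = (2*u*(41*u^2 - 50*v^2 - 4)) du + (4*v*(-4*u^2 + 4*v^2 - 3)) dv

Using F^*(f dg) = (f ∘ F) d(g ∘ F), substitute each coordinate x_i by F_i(u, v) in f_i, and replace dx_i by d F_i = (∂F_i/∂u) du + (∂F_i/∂v) dv.
  For the x component: f_1(F) = -u^2 + 4*v^2; d F_1 = (2*u) du + (-8*v) dv
  For the y component: f_2(F) = 4*u^2 - 8*v^2 + 2; d F_2 = (6*u) du + (-6*v) dv
  For the z component: f_3(F) = 15*u^2 - 15*v^2 - 5; d F_3 = (4*u) du + (0) dv
Combining and collecting du, dv coefficients:
  coeff of du: 2*u*(41*u^2 - 50*v^2 - 4)
  coeff of dv: 4*v*(-4*u^2 + 4*v^2 - 3)
F^* omega = (2*u*(41*u^2 - 50*v^2 - 4)) du + (4*v*(-4*u^2 + 4*v^2 - 3)) dv.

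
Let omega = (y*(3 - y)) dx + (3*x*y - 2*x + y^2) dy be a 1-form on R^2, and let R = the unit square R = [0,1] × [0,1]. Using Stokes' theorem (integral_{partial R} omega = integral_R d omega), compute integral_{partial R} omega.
integral_(partial R) omega = -5/2

Stokes: integral_partial_R omega = integral_R d omega with d omega = (∂Q/∂x - ∂P/∂y) dx ∧ dy.
  ∂Q/∂x = 3*y - 2
  ∂P/∂y = 3 - 2*y
  integrand = ∂Q/∂x - ∂P/∂y = 5*y - 5.
Integrating over R: integral_0^1 integral_0^1 (5*y - 5) dx dy = -5/2.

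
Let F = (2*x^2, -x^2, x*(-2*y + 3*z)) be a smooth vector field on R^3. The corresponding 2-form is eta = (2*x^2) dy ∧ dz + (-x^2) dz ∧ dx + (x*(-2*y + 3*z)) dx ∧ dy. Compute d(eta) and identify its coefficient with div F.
d(eta) = (7*x) dx ∧ dy ∧ dz; div F = 7*x

For a 2-form in R^3 of the form above, applying d gives a 3-form with coefficient ∂P/∂x + ∂Q/∂y + ∂R/∂z:
  ∂P/∂x = 4*x
  ∂Q/∂y = 0
  ∂R/∂z = 3*x
Sum = 7*x, which is exactly div F.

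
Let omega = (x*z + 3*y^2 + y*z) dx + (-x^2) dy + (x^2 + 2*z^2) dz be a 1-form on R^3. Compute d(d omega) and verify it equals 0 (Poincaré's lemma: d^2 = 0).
d(d omega) = 0

Step 1: d omega = sum_{i<j} (∂f_j/∂x_i - ∂f_i/∂x_j) dx_i ∧ dx_j:
  coeff of dx ∧ dy: -2*x - 6*y - z
  coeff of dx ∧ dz: x - y
  coeff of dy ∧ dz: 0
Step 2: Apply d again to each 2-form coefficient. The only possible 3-form in R^3 is dx ∧ dy ∧ dz, with coefficient
  ∂(coeff of dy∧dz)/∂x - ∂(coeff of dx∧dz)/∂y + ∂(coeff of dx∧dy)/∂z
  = ∂/∂x (0) - ∂/∂y (x - y) + ∂/∂z (-2*x - 6*y - z).
Each of these terms simplifies to sums of mixed partials that cancel in pairs. The result is 0 (by equality of mixed partials for smooth functions — Schwarz / Clairaut).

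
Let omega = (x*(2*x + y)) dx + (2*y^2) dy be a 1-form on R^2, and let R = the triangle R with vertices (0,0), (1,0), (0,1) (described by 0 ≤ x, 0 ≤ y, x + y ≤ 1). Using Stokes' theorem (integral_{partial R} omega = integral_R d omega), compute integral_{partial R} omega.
integral_(partial R) omega = -1/6

Stokes: integral_partial_R omega = integral_R d omega with d omega = (∂Q/∂x - ∂P/∂y) dx ∧ dy.
  ∂Q/∂x = 0
  ∂P/∂y = x
  integrand = ∂Q/∂x - ∂P/∂y = -x.
Integrating over R: integral_0^1 integral_0^{1-x} (-x) dy dx = -1/6.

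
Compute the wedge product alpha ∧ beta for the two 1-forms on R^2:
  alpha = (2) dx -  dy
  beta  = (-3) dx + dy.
alpha ∧ beta = (-1) dx ∧ dy

Distribute the wedge, using dx_i ∧ dx_j = -dx_j ∧ dx_i and dx_i ∧ dx_i = 0. For each pair (i, j) with i < j, the coefficient of dx_i ∧ dx_j in alpha ∧ beta is (alpha_i * beta_j - alpha_j * beta_i). Collecting: alpha ∧ beta = (-1) dx ∧ dy.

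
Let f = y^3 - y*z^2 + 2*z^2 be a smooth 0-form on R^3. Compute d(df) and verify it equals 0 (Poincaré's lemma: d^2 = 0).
d(df) = 0

Step 1: df = sum_i (∂f/∂x_i) dx_i = (0) dx + (3*y^2 - z^2) dy + (2*z*(2 - y)) dz.
Step 2: Apply d again. Using the 1-form formula, the coefficient of dx ∧ dy in d(df) is ∂^2 f/∂x ∂y - ∂^2 f/∂y ∂x = (0) - (0) = 0 (equality of mixed partials for smooth f).
Similarly for dx ∧ dz and dy ∧ dz — all coefficients vanish. So d(df) = 0.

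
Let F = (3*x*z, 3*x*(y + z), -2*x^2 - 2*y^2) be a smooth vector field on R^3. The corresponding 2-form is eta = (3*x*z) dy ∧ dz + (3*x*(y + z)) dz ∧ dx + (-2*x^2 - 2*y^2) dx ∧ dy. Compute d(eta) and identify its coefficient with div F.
d(eta) = (3*x + 3*z) dx ∧ dy ∧ dz; div F = 3*x + 3*z

For a 2-form in R^3 of the form above, applying d gives a 3-form with coefficient ∂P/∂x + ∂Q/∂y + ∂R/∂z:
  ∂P/∂x = 3*z
  ∂Q/∂y = 3*x
  ∂R/∂z = 0
Sum = 3*x + 3*z, which is exactly div F.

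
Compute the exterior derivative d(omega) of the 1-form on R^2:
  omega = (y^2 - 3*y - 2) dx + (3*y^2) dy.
d(omega) = (3 - 2*y) dx ∧ dy

For a 1-form omega = sum_i f_i dx_i, the exterior derivative is
  d(omega) = sum_{i < j} (∂f_j/∂x_i - ∂f_i/∂x_j) dx_i ∧ dx_j.
  coefficient of dx ∧ dy: ∂f_2/∂x - ∂f_1/∂y = ∂(3*y^2)/∂x - ∂(y^2 - 3*y - 2)/∂y = 3 - 2*y
Assembling: d(omega) = (3 - 2*y) dx ∧ dy.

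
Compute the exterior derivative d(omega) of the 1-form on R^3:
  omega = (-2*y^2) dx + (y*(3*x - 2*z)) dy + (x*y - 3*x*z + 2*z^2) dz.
d(omega) = (7*y) dx ∧ dy + (y - 3*z) dx ∧ dz + (x + 2*y) dy ∧ dz

For a 1-form omega = sum_i f_i dx_i, the exterior derivative is
  d(omega) = sum_{i < j} (∂f_j/∂x_i - ∂f_i/∂x_j) dx_i ∧ dx_j.
  coefficient of dx ∧ dy: ∂f_2/∂x - ∂f_1/∂y = ∂(y*(3*x - 2*z))/∂x - ∂(-2*y^2)/∂y = 7*y
  coefficient of dx ∧ dz: ∂f_3/∂x - ∂f_1/∂z = ∂(x*y - 3*x*z + 2*z^2)/∂x - ∂(-2*y^2)/∂z = y - 3*z
  coefficient of dy ∧ dz: ∂f_3/∂y - ∂f_2/∂z = ∂(x*y - 3*x*z + 2*z^2)/∂y - ∂(y*(3*x - 2*z))/∂z = x + 2*y
Assembling: d(omega) = (7*y) dx ∧ dy + (y - 3*z) dx ∧ dz + (x + 2*y) dy ∧ dz.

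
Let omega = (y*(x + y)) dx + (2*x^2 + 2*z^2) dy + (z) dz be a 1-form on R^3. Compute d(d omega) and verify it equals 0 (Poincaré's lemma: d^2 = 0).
d(d omega) = 0

Step 1: d omega = sum_{i<j} (∂f_j/∂x_i - ∂f_i/∂x_j) dx_i ∧ dx_j:
  coeff of dx ∧ dy: 3*x - 2*y
  coeff of dx ∧ dz: 0
  coeff of dy ∧ dz: -4*z
Step 2: Apply d again to each 2-form coefficient. The only possible 3-form in R^3 is dx ∧ dy ∧ dz, with coefficient
  ∂(coeff of dy∧dz)/∂x - ∂(coeff of dx∧dz)/∂y + ∂(coeff of dx∧dy)/∂z
  = ∂/∂x (-4*z) - ∂/∂y (0) + ∂/∂z (3*x - 2*y).
Each of these terms simplifies to sums of mixed partials that cancel in pairs. The result is 0 (by equality of mixed partials for smooth functions — Schwarz / Clairaut).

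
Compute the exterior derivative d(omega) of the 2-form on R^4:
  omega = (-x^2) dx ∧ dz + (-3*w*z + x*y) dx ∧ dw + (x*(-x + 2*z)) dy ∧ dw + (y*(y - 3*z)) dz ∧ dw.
d(omega) = (-3*x + 2*z) dx ∧ dy ∧ dw + (3*w) dx ∧ dz ∧ dw + (-2*x + 2*y - 3*z) dy ∧ dz ∧ dw

For a 2-form omega = sum_{i<j} g_{ij} dx_i ∧ dx_j, the exterior derivative is
  d(omega) = sum_{i<j} d(g_{ij}) ∧ dx_i ∧ dx_j = sum_{i<j, k} (∂g_{ij}/∂x_k) dx_k ∧ dx_i ∧ dx_j.
Expand each term, using dx_k ∧ dx_i ∧ dx_j = sgn(permutation) dx_{(a)} ∧ dx_{(b)} ∧ dx_{(c)} with (a < b < c) sorted:
  d(-3*w*z + x*y) includes (∂/∂y)(-3*w*z + x*y) dy = (x) dy, which multiplied by dx ∧ dw gives (-x) dx ∧ dy ∧ dw
  d(-3*w*z + x*y) includes (∂/∂z)(-3*w*z + x*y) dz = (-3*w) dz, which multiplied by dx ∧ dw gives (3*w) dx ∧ dz ∧ dw
  d(x*(-x + 2*z)) includes (∂/∂x)(x*(-x + 2*z)) dx = (-2*x + 2*z) dx, which multiplied by dy ∧ dw gives (-2*x + 2*z) dx ∧ dy ∧ dw
  d(x*(-x + 2*z)) includes (∂/∂z)(x*(-x + 2*z)) dz = (2*x) dz, which multiplied by dy ∧ dw gives (-2*x) dy ∧ dz ∧ dw
  d(y*(y - 3*z)) includes (∂/∂y)(y*(y - 3*z)) dy = (2*y - 3*z) dy, which multiplied by dz ∧ dw gives (2*y - 3*z) dy ∧ dz ∧ dw
Collecting like 3-forms: d(omega) = (-3*x + 2*z) dx ∧ dy ∧ dw + (3*w) dx ∧ dz ∧ dw + (-2*x + 2*y - 3*z) dy ∧ dz ∧ dw.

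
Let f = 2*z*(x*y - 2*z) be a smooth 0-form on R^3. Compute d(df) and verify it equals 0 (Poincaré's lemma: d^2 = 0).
d(df) = 0

Step 1: df = sum_i (∂f/∂x_i) dx_i = (2*y*z) dx + (2*x*z) dy + (2*x*y - 8*z) dz.
Step 2: Apply d again. Using the 1-form formula, the coefficient of dx ∧ dy in d(df) is ∂^2 f/∂x ∂y - ∂^2 f/∂y ∂x = (2*z) - (2*z) = 0 (equality of mixed partials for smooth f).
Similarly for dx ∧ dz and dy ∧ dz — all coefficients vanish. So d(df) = 0.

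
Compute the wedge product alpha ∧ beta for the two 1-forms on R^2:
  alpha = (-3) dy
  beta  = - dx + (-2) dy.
alpha ∧ beta = (-3) dx ∧ dy

Distribute the wedge, using dx_i ∧ dx_j = -dx_j ∧ dx_i and dx_i ∧ dx_i = 0. For each pair (i, j) with i < j, the coefficient of dx_i ∧ dx_j in alpha ∧ beta is (alpha_i * beta_j - alpha_j * beta_i). Collecting: alpha ∧ beta = (-3) dx ∧ dy.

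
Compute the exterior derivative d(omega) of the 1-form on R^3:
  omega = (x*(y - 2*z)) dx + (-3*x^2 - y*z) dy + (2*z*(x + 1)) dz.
d(omega) = (-7*x) dx ∧ dy + (2*x + 2*z) dx ∧ dz + (y) dy ∧ dz

For a 1-form omega = sum_i f_i dx_i, the exterior derivative is
  d(omega) = sum_{i < j} (∂f_j/∂x_i - ∂f_i/∂x_j) dx_i ∧ dx_j.
  coefficient of dx ∧ dy: ∂f_2/∂x - ∂f_1/∂y = ∂(-3*x^2 - y*z)/∂x - ∂(x*(y - 2*z))/∂y = -7*x
  coefficient of dx ∧ dz: ∂f_3/∂x - ∂f_1/∂z = ∂(2*z*(x + 1))/∂x - ∂(x*(y - 2*z))/∂z = 2*x + 2*z
  coefficient of dy ∧ dz: ∂f_3/∂y - ∂f_2/∂z = ∂(2*z*(x + 1))/∂y - ∂(-3*x^2 - y*z)/∂z = y
Assembling: d(omega) = (-7*x) dx ∧ dy + (2*x + 2*z) dx ∧ dz + (y) dy ∧ dz.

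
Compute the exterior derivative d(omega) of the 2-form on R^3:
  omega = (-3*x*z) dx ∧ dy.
d(omega) = (-3*x) dx ∧ dy ∧ dz

For a 2-form omega = sum_{i<j} g_{ij} dx_i ∧ dx_j, the exterior derivative is
  d(omega) = sum_{i<j} d(g_{ij}) ∧ dx_i ∧ dx_j = sum_{i<j, k} (∂g_{ij}/∂x_k) dx_k ∧ dx_i ∧ dx_j.
Expand each term, using dx_k ∧ dx_i ∧ dx_j = sgn(permutation) dx_{(a)} ∧ dx_{(b)} ∧ dx_{(c)} with (a < b < c) sorted:
  d(-3*x*z) includes (∂/∂z)(-3*x*z) dz = (-3*x) dz, which multiplied by dx ∧ dy gives (-3*x) dx ∧ dy ∧ dz
Collecting like 3-forms: d(omega) = (-3*x) dx ∧ dy ∧ dz.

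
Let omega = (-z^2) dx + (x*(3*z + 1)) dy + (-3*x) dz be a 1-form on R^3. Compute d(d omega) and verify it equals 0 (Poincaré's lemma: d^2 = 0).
d(d omega) = 0

Step 1: d omega = sum_{i<j} (∂f_j/∂x_i - ∂f_i/∂x_j) dx_i ∧ dx_j:
  coeff of dx ∧ dy: 3*z + 1
  coeff of dx ∧ dz: 2*z - 3
  coeff of dy ∧ dz: -3*x
Step 2: Apply d again to each 2-form coefficient. The only possible 3-form in R^3 is dx ∧ dy ∧ dz, with coefficient
  ∂(coeff of dy∧dz)/∂x - ∂(coeff of dx∧dz)/∂y + ∂(coeff of dx∧dy)/∂z
  = ∂/∂x (-3*x) - ∂/∂y (2*z - 3) + ∂/∂z (3*z + 1).
Each of these terms simplifies to sums of mixed partials that cancel in pairs. The result is 0 (by equality of mixed partials for smooth functions — Schwarz / Clairaut).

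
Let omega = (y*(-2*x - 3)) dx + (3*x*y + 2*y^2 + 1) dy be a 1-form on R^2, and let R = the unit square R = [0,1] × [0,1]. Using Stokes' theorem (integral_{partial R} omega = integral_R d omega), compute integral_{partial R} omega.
integral_(partial R) omega = 11/2

Stokes: integral_partial_R omega = integral_R d omega with d omega = (∂Q/∂x - ∂P/∂y) dx ∧ dy.
  ∂Q/∂x = 3*y
  ∂P/∂y = -2*x - 3
  integrand = ∂Q/∂x - ∂P/∂y = 2*x + 3*y + 3.
Integrating over R: integral_0^1 integral_0^1 (2*x + 3*y + 3) dx dy = 11/2.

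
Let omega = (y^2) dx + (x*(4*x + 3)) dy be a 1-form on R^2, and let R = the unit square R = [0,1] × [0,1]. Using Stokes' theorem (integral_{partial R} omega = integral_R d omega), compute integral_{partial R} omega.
integral_(partial R) omega = 6

Stokes: integral_partial_R omega = integral_R d omega with d omega = (∂Q/∂x - ∂P/∂y) dx ∧ dy.
  ∂Q/∂x = 8*x + 3
  ∂P/∂y = 2*y
  integrand = ∂Q/∂x - ∂P/∂y = 8*x - 2*y + 3.
Integrating over R: integral_0^1 integral_0^1 (8*x - 2*y + 3) dx dy = 6.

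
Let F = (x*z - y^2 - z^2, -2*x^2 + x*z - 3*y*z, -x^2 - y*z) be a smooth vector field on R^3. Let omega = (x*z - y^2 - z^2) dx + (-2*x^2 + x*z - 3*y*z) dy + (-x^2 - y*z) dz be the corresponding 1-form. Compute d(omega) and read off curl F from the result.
d(omega) = (-x + 3*y - z) dy ∧ dz + (3*x - 2*z) dz ∧ dx + (-4*x + 2*y + z) dx ∧ dy; curl F = (-x + 3*y - z, 3*x - 2*z, -4*x + 2*y + z)

d omega = sum_{i<j} (∂f_j/∂x_i - ∂f_i/∂x_j) dx_i ∧ dx_j. Under the identification (dy ∧ dz, dz ∧ dx, dx ∧ dy) ↔ (e_x, e_y, e_z), the coefficients are exactly the components of curl F. Compute:
  ∂R/∂y - ∂Q/∂z = (-z) - (x - 3*y) = -x + 3*y - z
  ∂P/∂z - ∂R/∂x = (x - 2*z) - (-2*x) = 3*x - 2*z
  ∂Q/∂x - ∂P/∂y = (-4*x + z) - (-2*y) = -4*x + 2*y + z.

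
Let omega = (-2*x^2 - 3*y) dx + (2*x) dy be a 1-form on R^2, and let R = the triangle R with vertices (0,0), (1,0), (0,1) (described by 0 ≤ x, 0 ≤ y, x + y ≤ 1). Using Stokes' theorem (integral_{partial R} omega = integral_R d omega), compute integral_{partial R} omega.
integral_(partial R) omega = 5/2

Stokes: integral_partial_R omega = integral_R d omega with d omega = (∂Q/∂x - ∂P/∂y) dx ∧ dy.
  ∂Q/∂x = 2
  ∂P/∂y = -3
  integrand = ∂Q/∂x - ∂P/∂y = 5.
Integrating over R: integral_0^1 integral_0^{1-x} (5) dy dx = 5/2.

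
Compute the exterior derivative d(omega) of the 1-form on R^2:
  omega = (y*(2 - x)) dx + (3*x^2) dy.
d(omega) = (7*x - 2) dx ∧ dy

For a 1-form omega = sum_i f_i dx_i, the exterior derivative is
  d(omega) = sum_{i < j} (∂f_j/∂x_i - ∂f_i/∂x_j) dx_i ∧ dx_j.
  coefficient of dx ∧ dy: ∂f_2/∂x - ∂f_1/∂y = ∂(3*x^2)/∂x - ∂(y*(2 - x))/∂y = 7*x - 2
Assembling: d(omega) = (7*x - 2) dx ∧ dy.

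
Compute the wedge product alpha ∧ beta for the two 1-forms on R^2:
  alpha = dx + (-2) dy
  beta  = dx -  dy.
alpha ∧ beta = (1) dx ∧ dy

Distribute the wedge, using dx_i ∧ dx_j = -dx_j ∧ dx_i and dx_i ∧ dx_i = 0. For each pair (i, j) with i < j, the coefficient of dx_i ∧ dx_j in alpha ∧ beta is (alpha_i * beta_j - alpha_j * beta_i). Collecting: alpha ∧ beta = (1) dx ∧ dy.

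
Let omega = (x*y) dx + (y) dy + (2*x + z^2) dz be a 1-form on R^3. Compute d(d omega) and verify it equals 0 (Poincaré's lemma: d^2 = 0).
d(d omega) = 0

Step 1: d omega = sum_{i<j} (∂f_j/∂x_i - ∂f_i/∂x_j) dx_i ∧ dx_j:
  coeff of dx ∧ dy: -x
  coeff of dx ∧ dz: 2
  coeff of dy ∧ dz: 0
Step 2: Apply d again to each 2-form coefficient. The only possible 3-form in R^3 is dx ∧ dy ∧ dz, with coefficient
  ∂(coeff of dy∧dz)/∂x - ∂(coeff of dx∧dz)/∂y + ∂(coeff of dx∧dy)/∂z
  = ∂/∂x (0) - ∂/∂y (2) + ∂/∂z (-x).
Each of these terms simplifies to sums of mixed partials that cancel in pairs. The result is 0 (by equality of mixed partials for smooth functions — Schwarz / Clairaut).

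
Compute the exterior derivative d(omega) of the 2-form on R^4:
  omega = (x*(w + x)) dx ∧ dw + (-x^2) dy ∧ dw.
d(omega) = (-2*x) dx ∧ dy ∧ dw

For a 2-form omega = sum_{i<j} g_{ij} dx_i ∧ dx_j, the exterior derivative is
  d(omega) = sum_{i<j} d(g_{ij}) ∧ dx_i ∧ dx_j = sum_{i<j, k} (∂g_{ij}/∂x_k) dx_k ∧ dx_i ∧ dx_j.
Expand each term, using dx_k ∧ dx_i ∧ dx_j = sgn(permutation) dx_{(a)} ∧ dx_{(b)} ∧ dx_{(c)} with (a < b < c) sorted:
  d(-x^2) includes (∂/∂x)(-x^2) dx = (-2*x) dx, which multiplied by dy ∧ dw gives (-2*x) dx ∧ dy ∧ dw
Collecting like 3-forms: d(omega) = (-2*x) dx ∧ dy ∧ dw.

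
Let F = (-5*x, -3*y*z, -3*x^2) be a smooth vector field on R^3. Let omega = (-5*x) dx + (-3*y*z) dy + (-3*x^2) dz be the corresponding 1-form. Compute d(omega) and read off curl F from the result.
d(omega) = (3*y) dy ∧ dz + (6*x) dz ∧ dx + (0) dx ∧ dy; curl F = (3*y, 6*x, 0)

d omega = sum_{i<j} (∂f_j/∂x_i - ∂f_i/∂x_j) dx_i ∧ dx_j. Under the identification (dy ∧ dz, dz ∧ dx, dx ∧ dy) ↔ (e_x, e_y, e_z), the coefficients are exactly the components of curl F. Compute:
  ∂R/∂y - ∂Q/∂z = (0) - (-3*y) = 3*y
  ∂P/∂z - ∂R/∂x = (0) - (-6*x) = 6*x
  ∂Q/∂x - ∂P/∂y = (0) - (0) = 0.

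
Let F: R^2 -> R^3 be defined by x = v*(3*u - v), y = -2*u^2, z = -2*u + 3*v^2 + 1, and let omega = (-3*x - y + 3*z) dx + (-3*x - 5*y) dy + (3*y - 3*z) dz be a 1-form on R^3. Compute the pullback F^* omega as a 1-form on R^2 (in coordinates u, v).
F^* omega = (-40*u^3 + 42*u^2*v + 12*u^2 - 39*u*v^2 - 18*u*v - 12*u + 36*v^3 + 18*v^2 + 9*v + 6) du + (6*u^3 - 67*u^2*v - 18*u^2 + 54*u*v^2 + 48*u*v + 9*u - 78*v^3 - 24*v) dv

Using F^*(f dg) = (f ∘ F) d(g ∘ F), substitute each coordinate x_i by F_i(u, v) in f_i, and replace dx_i by d F_i = (∂F_i/∂u) du + (∂F_i/∂v) dv.
  For the x component: f_1(F) = 2*u^2 - 9*u*v - 6*u + 12*v^2 + 3; d F_1 = (3*v) du + (3*u - 2*v) dv
  For the y component: f_2(F) = 10*u^2 - 9*u*v + 3*v^2; d F_2 = (-4*u) du + (0) dv
  For the z component: f_3(F) = -6*u^2 + 6*u - 9*v^2 - 3; d F_3 = (-2) du + (6*v) dv
Combining and collecting du, dv coefficients:
  coeff of du: -40*u^3 + 42*u^2*v + 12*u^2 - 39*u*v^2 - 18*u*v - 12*u + 36*v^3 + 18*v^2 + 9*v + 6
  coeff of dv: 6*u^3 - 67*u^2*v - 18*u^2 + 54*u*v^2 + 48*u*v + 9*u - 78*v^3 - 24*v
F^* omega = (-40*u^3 + 42*u^2*v + 12*u^2 - 39*u*v^2 - 18*u*v - 12*u + 36*v^3 + 18*v^2 + 9*v + 6) du + (6*u^3 - 67*u^2*v - 18*u^2 + 54*u*v^2 + 48*u*v + 9*u - 78*v^3 - 24*v) dv.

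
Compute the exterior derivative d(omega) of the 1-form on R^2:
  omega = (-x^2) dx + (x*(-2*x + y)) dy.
d(omega) = (-4*x + y) dx ∧ dy

For a 1-form omega = sum_i f_i dx_i, the exterior derivative is
  d(omega) = sum_{i < j} (∂f_j/∂x_i - ∂f_i/∂x_j) dx_i ∧ dx_j.
  coefficient of dx ∧ dy: ∂f_2/∂x - ∂f_1/∂y = ∂(x*(-2*x + y))/∂x - ∂(-x^2)/∂y = -4*x + y
Assembling: d(omega) = (-4*x + y) dx ∧ dy.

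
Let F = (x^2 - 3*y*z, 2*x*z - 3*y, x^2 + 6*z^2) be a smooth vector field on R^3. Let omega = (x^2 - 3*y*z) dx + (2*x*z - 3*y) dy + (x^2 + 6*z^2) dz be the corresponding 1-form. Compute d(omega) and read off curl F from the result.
d(omega) = (-2*x) dy ∧ dz + (-2*x - 3*y) dz ∧ dx + (5*z) dx ∧ dy; curl F = (-2*x, -2*x - 3*y, 5*z)

d omega = sum_{i<j} (∂f_j/∂x_i - ∂f_i/∂x_j) dx_i ∧ dx_j. Under the identification (dy ∧ dz, dz ∧ dx, dx ∧ dy) ↔ (e_x, e_y, e_z), the coefficients are exactly the components of curl F. Compute:
  ∂R/∂y - ∂Q/∂z = (0) - (2*x) = -2*x
  ∂P/∂z - ∂R/∂x = (-3*y) - (2*x) = -2*x - 3*y
  ∂Q/∂x - ∂P/∂y = (2*z) - (-3*z) = 5*z.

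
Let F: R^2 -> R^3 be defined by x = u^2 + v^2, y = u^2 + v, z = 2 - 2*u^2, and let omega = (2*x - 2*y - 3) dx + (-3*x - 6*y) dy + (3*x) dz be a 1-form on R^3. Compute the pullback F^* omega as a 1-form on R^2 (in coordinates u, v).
F^* omega = (2*u*(-15*u^2 - 7*v^2 - 8*v - 3)) du + (-9*u^2 + 4*v^3 - 7*v^2 - 12*v) dv

Using F^*(f dg) = (f ∘ F) d(g ∘ F), substitute each coordinate x_i by F_i(u, v) in f_i, and replace dx_i by d F_i = (∂F_i/∂u) du + (∂F_i/∂v) dv.
  For the x component: f_1(F) = 2*v^2 - 2*v - 3; d F_1 = (2*u) du + (2*v) dv
  For the y component: f_2(F) = -9*u^2 - 3*v^2 - 6*v; d F_2 = (2*u) du + (1) dv
  For the z component: f_3(F) = 3*u^2 + 3*v^2; d F_3 = (-4*u) du + (0) dv
Combining and collecting du, dv coefficients:
  coeff of du: 2*u*(-15*u^2 - 7*v^2 - 8*v - 3)
  coeff of dv: -9*u^2 + 4*v^3 - 7*v^2 - 12*v
F^* omega = (2*u*(-15*u^2 - 7*v^2 - 8*v - 3)) du + (-9*u^2 + 4*v^3 - 7*v^2 - 12*v) dv.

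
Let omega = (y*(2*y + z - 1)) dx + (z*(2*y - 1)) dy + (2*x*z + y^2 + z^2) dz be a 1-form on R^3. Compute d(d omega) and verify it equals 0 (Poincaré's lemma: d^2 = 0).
d(d omega) = 0

Step 1: d omega = sum_{i<j} (∂f_j/∂x_i - ∂f_i/∂x_j) dx_i ∧ dx_j:
  coeff of dx ∧ dy: -4*y - z + 1
  coeff of dx ∧ dz: -y + 2*z
  coeff of dy ∧ dz: 1
Step 2: Apply d again to each 2-form coefficient. The only possible 3-form in R^3 is dx ∧ dy ∧ dz, with coefficient
  ∂(coeff of dy∧dz)/∂x - ∂(coeff of dx∧dz)/∂y + ∂(coeff of dx∧dy)/∂z
  = ∂/∂x (1) - ∂/∂y (-y + 2*z) + ∂/∂z (-4*y - z + 1).
Each of these terms simplifies to sums of mixed partials that cancel in pairs. The result is 0 (by equality of mixed partials for smooth functions — Schwarz / Clairaut).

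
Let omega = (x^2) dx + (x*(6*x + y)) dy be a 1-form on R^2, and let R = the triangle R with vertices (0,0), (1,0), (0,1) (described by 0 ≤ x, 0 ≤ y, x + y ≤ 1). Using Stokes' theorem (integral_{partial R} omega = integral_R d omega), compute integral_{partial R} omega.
integral_(partial R) omega = 13/6

Stokes: integral_partial_R omega = integral_R d omega with d omega = (∂Q/∂x - ∂P/∂y) dx ∧ dy.
  ∂Q/∂x = 12*x + y
  ∂P/∂y = 0
  integrand = ∂Q/∂x - ∂P/∂y = 12*x + y.
Integrating over R: integral_0^1 integral_0^{1-x} (12*x + y) dy dx = 13/6.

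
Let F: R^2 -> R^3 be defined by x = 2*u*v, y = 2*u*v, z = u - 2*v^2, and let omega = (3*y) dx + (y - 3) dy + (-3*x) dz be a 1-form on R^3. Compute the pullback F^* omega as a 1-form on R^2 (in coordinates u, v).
F^* omega = (2*v*(8*u*v - 3*u - 3)) du + (2*u*(8*u*v + 12*v^2 - 3)) dv

Using F^*(f dg) = (f ∘ F) d(g ∘ F), substitute each coordinate x_i by F_i(u, v) in f_i, and replace dx_i by d F_i = (∂F_i/∂u) du + (∂F_i/∂v) dv.
  For the x component: f_1(F) = 6*u*v; d F_1 = (2*v) du + (2*u) dv
  For the y component: f_2(F) = 2*u*v - 3; d F_2 = (2*v) du + (2*u) dv
  For the z component: f_3(F) = -6*u*v; d F_3 = (1) du + (-4*v) dv
Combining and collecting du, dv coefficients:
  coeff of du: 2*v*(8*u*v - 3*u - 3)
  coeff of dv: 2*u*(8*u*v + 12*v^2 - 3)
F^* omega = (2*v*(8*u*v - 3*u - 3)) du + (2*u*(8*u*v + 12*v^2 - 3)) dv.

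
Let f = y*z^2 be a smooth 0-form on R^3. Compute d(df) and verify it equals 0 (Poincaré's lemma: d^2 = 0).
d(df) = 0

Step 1: df = sum_i (∂f/∂x_i) dx_i = (0) dx + (z^2) dy + (2*y*z) dz.
Step 2: Apply d again. Using the 1-form formula, the coefficient of dx ∧ dy in d(df) is ∂^2 f/∂x ∂y - ∂^2 f/∂y ∂x = (0) - (0) = 0 (equality of mixed partials for smooth f).
Similarly for dx ∧ dz and dy ∧ dz — all coefficients vanish. So d(df) = 0.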